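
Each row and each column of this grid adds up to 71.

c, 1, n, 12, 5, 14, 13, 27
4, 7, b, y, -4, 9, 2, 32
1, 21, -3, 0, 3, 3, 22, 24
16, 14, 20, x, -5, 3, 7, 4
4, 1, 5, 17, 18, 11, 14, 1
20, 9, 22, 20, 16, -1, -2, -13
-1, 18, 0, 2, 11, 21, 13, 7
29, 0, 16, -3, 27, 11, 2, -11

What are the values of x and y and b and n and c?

x = 12, y = 11, b = 10, n = 1, c = -2

Column 1 has 4 + 1 + 16 + 4 + 20 − 1 + 29 = 73; the blank must be 71 − 73 = -2.
Row 1 has -2 + 1 + 12 + 5 + 14 + 13 + 27 = 70; the blank must be 71 − 70 = 1.
Column 3 has 1 − 3 + 20 + 5 + 22 + 0 + 16 = 61; the blank must be 71 − 61 = 10.
Row 4 has 16 + 14 + 20 − 5 + 3 + 7 + 4 = 59; the blank must be 71 − 59 = 12.
Row 2 has 4 + 7 + 10 − 4 + 9 + 2 + 32 = 60; the blank must be 71 − 60 = 11.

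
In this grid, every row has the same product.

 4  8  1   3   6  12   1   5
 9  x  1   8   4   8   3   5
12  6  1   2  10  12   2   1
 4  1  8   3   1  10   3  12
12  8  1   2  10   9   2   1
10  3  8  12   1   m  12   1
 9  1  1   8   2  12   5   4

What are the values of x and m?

Rows 3 and 5 each multiply to 34560, so every row has product 34560.
Row 2: 9×1×8×4×8×3×5 = 34560, so the missing entry is 34560 ÷ 34560 = 1.
Row 6: 10×3×8×12×1×12×1 = 34560, so the missing entry is 34560 ÷ 34560 = 1.

x = 1, m = 1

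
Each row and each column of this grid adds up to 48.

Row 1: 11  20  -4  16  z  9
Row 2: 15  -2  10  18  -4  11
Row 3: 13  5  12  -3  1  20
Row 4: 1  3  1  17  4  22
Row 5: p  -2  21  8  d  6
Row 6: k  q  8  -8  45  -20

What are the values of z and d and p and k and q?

z = -4, d = 6, p = 9, k = -1, q = 24

Row 1 has 11 + 20 − 4 + 16 + 9 = 52; the blank must be 48 − 52 = -4.
Column 5 has -4 − 4 + 1 + 4 + 45 = 42; the blank must be 48 − 42 = 6.
Row 5 has -2 + 21 + 8 + 6 + 6 = 39; the blank must be 48 − 39 = 9.
Column 2 has 20 − 2 + 5 + 3 − 2 = 24; the blank must be 48 − 24 = 24.
Row 6 has 24 + 8 − 8 + 45 − 20 = 49; the blank must be 48 − 49 = -1.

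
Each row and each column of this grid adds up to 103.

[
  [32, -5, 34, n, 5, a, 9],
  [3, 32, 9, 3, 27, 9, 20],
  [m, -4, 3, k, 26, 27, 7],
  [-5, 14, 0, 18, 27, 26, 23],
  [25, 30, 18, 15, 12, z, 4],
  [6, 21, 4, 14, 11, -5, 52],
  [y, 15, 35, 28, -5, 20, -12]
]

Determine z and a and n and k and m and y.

The known cells in row 5 total 104, leaving 103 − 104 = -1 for the blank.
The known cells in column 6 total 76, leaving 103 − 76 = 27 for the blank.
The known cells in row 1 total 102, leaving 103 − 102 = 1 for the blank.
The known cells in column 4 total 79, leaving 103 − 79 = 24 for the blank.
The known cells in row 3 total 83, leaving 103 − 83 = 20 for the blank.
The known cells in row 7 total 81, leaving 103 − 81 = 22 for the blank.

z = -1, a = 27, n = 1, k = 24, m = 20, y = 22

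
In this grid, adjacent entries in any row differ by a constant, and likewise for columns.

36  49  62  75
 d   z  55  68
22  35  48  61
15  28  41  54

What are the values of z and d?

z = 42, d = 29

Along each row the entries change by 13 per step; down each column they change by -7.
Row 2: from 55 at column 3, stepping by 13 to column 2 gives 42.
Row 2: from 55 at column 3, stepping by 13 to column 1 gives 29.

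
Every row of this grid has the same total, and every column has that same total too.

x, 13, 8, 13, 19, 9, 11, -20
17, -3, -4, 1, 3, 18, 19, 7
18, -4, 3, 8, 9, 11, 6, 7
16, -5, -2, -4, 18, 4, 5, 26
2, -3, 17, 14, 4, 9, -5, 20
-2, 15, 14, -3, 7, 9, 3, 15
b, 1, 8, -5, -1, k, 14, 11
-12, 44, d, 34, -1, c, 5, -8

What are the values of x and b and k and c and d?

Rows 2 and 3 both sum to 58, so that's the common total.
Row 1: 13 + 8 + 13 + 19 + 9 + 11 − 20 = 53, so its missing entry is 58 − 53 = 5.
Column 3: 8 − 4 + 3 − 2 + 17 + 14 + 8 = 44, so its missing entry is 58 − 44 = 14.
Column 1: 5 + 17 + 18 + 16 + 2 − 2 − 12 = 44, so its missing entry is 58 − 44 = 14.
Row 7: 14 + 1 + 8 − 5 − 1 + 14 + 11 = 42, so its missing entry is 58 − 42 = 16.
Row 8: -12 + 44 + 14 + 34 − 1 + 5 − 8 = 76, so its missing entry is 58 − 76 = -18.

x = 5, b = 14, k = 16, c = -18, d = 14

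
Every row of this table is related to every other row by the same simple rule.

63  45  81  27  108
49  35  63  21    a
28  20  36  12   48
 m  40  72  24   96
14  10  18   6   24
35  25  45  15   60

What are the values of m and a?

Each row is a constant multiple of every other row — this is a multiplication table with the headers hidden.
Row 4 is 72/81 = 8/9 times row 1, so its entry in column 1 is 63 × 8/9 = 56.
Row 2 is 63/81 = 7/9 times row 1, so its entry in column 5 is 108 × 7/9 = 84.

m = 56, a = 84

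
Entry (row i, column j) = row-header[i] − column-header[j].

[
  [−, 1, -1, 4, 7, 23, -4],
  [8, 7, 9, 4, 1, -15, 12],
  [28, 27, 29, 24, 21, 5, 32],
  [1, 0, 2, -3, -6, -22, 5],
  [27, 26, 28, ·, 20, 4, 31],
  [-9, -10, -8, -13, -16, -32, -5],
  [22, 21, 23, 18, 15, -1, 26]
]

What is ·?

27 − 4 = 23.

23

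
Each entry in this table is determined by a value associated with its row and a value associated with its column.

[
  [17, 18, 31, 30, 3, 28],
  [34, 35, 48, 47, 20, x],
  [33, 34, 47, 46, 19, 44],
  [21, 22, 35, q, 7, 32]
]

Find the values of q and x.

q = 34, x = 45

The difference between any two rows is the same in every column — this is an addition table with the headers hidden.
Row 4 minus row 1 is 21 − 17 = 4, so its entry in column 4 is 30 + 4 = 34.
Row 2 minus row 1 is 34 − 17 = 17, so its entry in column 6 is 28 + 17 = 45.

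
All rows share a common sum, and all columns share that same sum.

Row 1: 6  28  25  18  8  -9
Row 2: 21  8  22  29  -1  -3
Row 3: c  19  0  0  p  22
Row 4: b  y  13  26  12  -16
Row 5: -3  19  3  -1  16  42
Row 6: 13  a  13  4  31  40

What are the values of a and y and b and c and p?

Rows 1 and 2 both sum to 76, so that's the common total.
The known cells in column 5 total 66, leaving 76 − 66 = 10 for the blank.
The known cells in row 3 total 51, leaving 76 − 51 = 25 for the blank.
The known cells in row 6 total 101, leaving 76 − 101 = -25 for the blank.
The known cells in column 2 total 49, leaving 76 − 49 = 27 for the blank.
The known cells in row 4 total 62, leaving 76 − 62 = 14 for the blank.

a = -25, y = 27, b = 14, c = 25, p = 10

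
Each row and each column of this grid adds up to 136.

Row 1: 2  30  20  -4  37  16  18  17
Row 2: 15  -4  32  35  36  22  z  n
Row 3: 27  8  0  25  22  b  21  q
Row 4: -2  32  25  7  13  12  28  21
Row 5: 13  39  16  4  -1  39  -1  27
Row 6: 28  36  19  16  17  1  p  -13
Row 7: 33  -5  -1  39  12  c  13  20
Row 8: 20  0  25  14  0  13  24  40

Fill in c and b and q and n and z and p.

c = 25, b = 8, q = 25, n = -1, z = 1, p = 32

Row 7: 33 − 5 − 1 + 39 + 12 + 13 + 20 = 111, so its missing entry is 136 − 111 = 25.
Row 6: 28 + 36 + 19 + 16 + 17 + 1 − 13 = 104, so its missing entry is 136 − 104 = 32.
Column 7: 18 + 21 + 28 − 1 + 32 + 13 + 24 = 135, so its missing entry is 136 − 135 = 1.
Row 2: 15 − 4 + 32 + 35 + 36 + 22 + 1 = 137, so its missing entry is 136 − 137 = -1.
Column 8: 17 − 1 + 21 + 27 − 13 + 20 + 40 = 111, so its missing entry is 136 − 111 = 25.
Row 3: 27 + 8 + 0 + 25 + 22 + 21 + 25 = 128, so its missing entry is 136 − 128 = 8.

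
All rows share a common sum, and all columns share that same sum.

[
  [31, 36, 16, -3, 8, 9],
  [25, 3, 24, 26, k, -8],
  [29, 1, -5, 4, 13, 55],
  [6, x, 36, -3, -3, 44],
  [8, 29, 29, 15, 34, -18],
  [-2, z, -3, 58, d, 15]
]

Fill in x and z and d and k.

Rows 1 and 3 both sum to 97, so that's the common total.
Row 4 has 6 + 36 − 3 − 3 + 44 = 80; the blank must be 97 − 80 = 17.
Column 2 has 36 + 3 + 1 + 17 + 29 = 86; the blank must be 97 − 86 = 11.
Row 6 has -2 + 11 − 3 + 58 + 15 = 79; the blank must be 97 − 79 = 18.
Row 2 has 25 + 3 + 24 + 26 − 8 = 70; the blank must be 97 − 70 = 27.

x = 17, z = 11, d = 18, k = 27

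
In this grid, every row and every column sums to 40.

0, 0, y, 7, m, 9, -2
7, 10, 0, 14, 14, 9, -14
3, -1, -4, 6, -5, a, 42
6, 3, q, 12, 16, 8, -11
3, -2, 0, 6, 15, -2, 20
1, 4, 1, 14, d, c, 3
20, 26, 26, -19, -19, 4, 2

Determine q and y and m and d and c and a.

Row 4 has 6 + 3 + 12 + 16 + 8 − 11 = 34; the blank must be 40 − 34 = 6.
Column 3 has 0 − 4 + 6 + 0 + 1 + 26 = 29; the blank must be 40 − 29 = 11.
Row 1 has 0 + 0 + 11 + 7 + 9 − 2 = 25; the blank must be 40 − 25 = 15.
Column 5 has 15 + 14 − 5 + 16 + 15 − 19 = 36; the blank must be 40 − 36 = 4.
Row 6 has 1 + 4 + 1 + 14 + 4 + 3 = 27; the blank must be 40 − 27 = 13.
Row 3 has 3 − 1 − 4 + 6 − 5 + 42 = 41; the blank must be 40 − 41 = -1.

q = 6, y = 11, m = 15, d = 4, c = 13, a = -1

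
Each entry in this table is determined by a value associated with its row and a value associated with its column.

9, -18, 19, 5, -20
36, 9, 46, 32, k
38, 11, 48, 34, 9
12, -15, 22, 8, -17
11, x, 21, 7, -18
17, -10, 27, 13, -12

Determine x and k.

The difference between any two rows is the same in every column — this is an addition table with the headers hidden.
Row 5 minus row 1 is 21 − 19 = 2, so its entry in column 2 is -18 + 2 = -16.
Row 2 minus row 1 is 46 − 19 = 27, so its entry in column 5 is -20 + 27 = 7.

x = -16, k = 7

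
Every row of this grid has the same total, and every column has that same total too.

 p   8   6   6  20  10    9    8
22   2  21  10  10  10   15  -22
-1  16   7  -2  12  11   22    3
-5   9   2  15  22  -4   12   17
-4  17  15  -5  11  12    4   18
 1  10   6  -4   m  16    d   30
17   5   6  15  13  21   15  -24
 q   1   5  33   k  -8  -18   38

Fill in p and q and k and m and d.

p = 1, q = 37, k = -20, m = 0, d = 9

Rows 2 and 3 both sum to 68, so that's the common total.
Row 1 has 8 + 6 + 6 + 20 + 10 + 9 + 8 = 67; the blank must be 68 − 67 = 1.
Column 1 has 1 + 22 − 1 − 5 − 4 + 1 + 17 = 31; the blank must be 68 − 31 = 37.
Row 8 has 37 + 1 + 5 + 33 − 8 − 18 + 38 = 88; the blank must be 68 − 88 = -20.
Column 5 has 20 + 10 + 12 + 22 + 11 + 13 − 20 = 68; the blank must be 68 − 68 = 0.
Row 6 has 1 + 10 + 6 − 4 + 0 + 16 + 30 = 59; the blank must be 68 − 59 = 9.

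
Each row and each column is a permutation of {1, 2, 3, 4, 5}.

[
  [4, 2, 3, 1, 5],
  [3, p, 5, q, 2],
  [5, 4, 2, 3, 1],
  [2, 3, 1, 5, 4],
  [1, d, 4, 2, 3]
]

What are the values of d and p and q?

For row 2, column 4: column 4 already has {1, 2, 3, 5}; that leaves 4.
At (row 2, col 2): row 2 already has {2, 3, 4, 5}, so the value is 1.
Cell (5,2): row 5 already has {1, 2, 3, 4} → 5.

d = 5, p = 1, q = 4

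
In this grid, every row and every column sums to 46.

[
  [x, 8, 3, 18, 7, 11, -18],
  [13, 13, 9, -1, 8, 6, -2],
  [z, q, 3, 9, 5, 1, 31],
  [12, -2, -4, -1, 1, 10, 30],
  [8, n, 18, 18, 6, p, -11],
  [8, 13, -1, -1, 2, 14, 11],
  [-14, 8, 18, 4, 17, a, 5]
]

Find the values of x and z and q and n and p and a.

The known cells in row 7 total 38, leaving 46 − 38 = 8 for the blank.
The known cells in row 1 total 29, leaving 46 − 29 = 17 for the blank.
The known cells in column 1 total 44, leaving 46 − 44 = 2 for the blank.
The known cells in row 3 total 51, leaving 46 − 51 = -5 for the blank.
The known cells in column 6 total 50, leaving 46 − 50 = -4 for the blank.
The known cells in row 5 total 35, leaving 46 − 35 = 11 for the blank.

x = 17, z = 2, q = -5, n = 11, p = -4, a = 8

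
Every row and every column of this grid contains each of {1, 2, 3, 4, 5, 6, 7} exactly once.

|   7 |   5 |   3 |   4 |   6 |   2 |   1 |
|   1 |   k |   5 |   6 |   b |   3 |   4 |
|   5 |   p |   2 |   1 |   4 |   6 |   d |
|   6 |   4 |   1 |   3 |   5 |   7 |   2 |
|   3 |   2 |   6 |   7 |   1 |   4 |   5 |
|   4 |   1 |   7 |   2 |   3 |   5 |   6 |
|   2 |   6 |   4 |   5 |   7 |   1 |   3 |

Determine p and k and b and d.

For row 3, column 7: column 7 already has {1, 2, 3, 4, 5, 6}; that leaves 7.
At (row 3, col 2): row 3 already has {1, 2, 4, 5, 6, 7}, so the value is 3.
At (row 2, col 2): column 2 already has {1, 2, 3, 4, 5, 6}, so the value is 7.
At (row 2, col 5): row 2 already has {1, 3, 4, 5, 6, 7}, so the value is 2.

p = 3, k = 7, b = 2, d = 7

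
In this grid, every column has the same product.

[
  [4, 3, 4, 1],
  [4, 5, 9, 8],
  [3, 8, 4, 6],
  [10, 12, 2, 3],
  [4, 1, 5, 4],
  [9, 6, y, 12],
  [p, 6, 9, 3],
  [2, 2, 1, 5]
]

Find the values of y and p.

Columns 2 and 4 each multiply to 103680, so every column has product 103680.
Column 3: 4×9×4×2×5×9×1 = 12960, so the missing entry is 103680 ÷ 12960 = 8.
Column 1: 4×4×3×10×4×9×2 = 34560, so the missing entry is 103680 ÷ 34560 = 3.

y = 8, p = 3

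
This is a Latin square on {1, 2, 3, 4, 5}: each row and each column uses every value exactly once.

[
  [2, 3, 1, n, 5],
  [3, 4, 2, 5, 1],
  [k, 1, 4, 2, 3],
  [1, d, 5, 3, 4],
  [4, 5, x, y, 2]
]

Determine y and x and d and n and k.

y = 1, x = 3, d = 2, n = 4, k = 5

For row 4, column 2: row 4 already has {1, 3, 4, 5}; that leaves 2.
For row 1, column 4: row 1 already has {1, 2, 3, 5}; that leaves 4.
For row 5, column 4: column 4 already has {2, 3, 4, 5}; that leaves 1.
Cell (3,1): row 3 already has {1, 2, 3, 4} → 5.
At (row 5, col 3): row 5 already has {1, 2, 4, 5}, so the value is 3.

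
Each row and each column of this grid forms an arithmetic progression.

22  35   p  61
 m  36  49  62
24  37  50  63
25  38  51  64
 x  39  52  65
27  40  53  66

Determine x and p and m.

Along each row the entries change by 13 per step; down each column they change by 1.
Row 5: from 39 at column 2, stepping by 13 to column 1 gives 26.
Row 1: from 22 at column 1, stepping by 13 to column 3 gives 48.
Row 2: from 36 at column 2, stepping by 13 to column 1 gives 23.

x = 26, p = 48, m = 23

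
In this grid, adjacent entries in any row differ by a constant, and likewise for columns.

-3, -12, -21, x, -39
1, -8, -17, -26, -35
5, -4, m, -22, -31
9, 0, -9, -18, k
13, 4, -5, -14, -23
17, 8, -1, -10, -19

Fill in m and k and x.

m = -13, k = -27, x = -30

Along each row the entries change by -9 per step; down each column they change by 4.
Row 3: from 5 at column 1, stepping by -9 to column 3 gives -13.
Row 4: from 9 at column 1, stepping by -9 to column 5 gives -27.
Row 1: from -3 at column 1, stepping by -9 to column 4 gives -30.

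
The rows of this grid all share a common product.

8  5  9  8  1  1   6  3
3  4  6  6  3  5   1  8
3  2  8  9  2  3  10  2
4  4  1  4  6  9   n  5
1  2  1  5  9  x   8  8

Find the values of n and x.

n = 3, x = 9

Rows 1 and 3 each multiply to 51840, so every row has product 51840.
Row 4: 4×4×1×4×6×9×5 = 17280, so the missing entry is 51840 ÷ 17280 = 3.
Row 5: 1×2×1×5×9×8×8 = 5760, so the missing entry is 51840 ÷ 5760 = 9.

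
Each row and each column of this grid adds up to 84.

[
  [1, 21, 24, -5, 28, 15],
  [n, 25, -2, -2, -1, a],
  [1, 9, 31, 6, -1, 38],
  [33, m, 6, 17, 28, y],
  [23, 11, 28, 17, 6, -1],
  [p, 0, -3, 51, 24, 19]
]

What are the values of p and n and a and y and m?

p = -7, n = 33, a = 31, y = -18, m = 18

Column 2: 21 + 25 + 9 + 11 + 0 = 66, so its missing entry is 84 − 66 = 18.
Row 6: 0 − 3 + 51 + 24 + 19 = 91, so its missing entry is 84 − 91 = -7.
Column 1: 1 + 1 + 33 + 23 − 7 = 51, so its missing entry is 84 − 51 = 33.
Row 2: 33 + 25 − 2 − 2 − 1 = 53, so its missing entry is 84 − 53 = 31.
Row 4: 33 + 18 + 6 + 17 + 28 = 102, so its missing entry is 84 − 102 = -18.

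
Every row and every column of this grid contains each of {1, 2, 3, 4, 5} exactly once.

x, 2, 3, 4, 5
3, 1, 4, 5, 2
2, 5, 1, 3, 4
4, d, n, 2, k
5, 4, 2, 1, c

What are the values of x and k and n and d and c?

For row 5, column 5: row 5 already has {1, 2, 4, 5}; that leaves 3.
Cell (4,5): column 5 already has {2, 3, 4, 5} → 1.
At (row 1, col 1): row 1 already has {2, 3, 4, 5}, so the value is 1.
At (row 4, col 2): column 2 already has {1, 2, 4, 5}, so the value is 3.
At (row 4, col 3): row 4 already has {1, 2, 3, 4}, so the value is 5.

x = 1, k = 1, n = 5, d = 3, c = 3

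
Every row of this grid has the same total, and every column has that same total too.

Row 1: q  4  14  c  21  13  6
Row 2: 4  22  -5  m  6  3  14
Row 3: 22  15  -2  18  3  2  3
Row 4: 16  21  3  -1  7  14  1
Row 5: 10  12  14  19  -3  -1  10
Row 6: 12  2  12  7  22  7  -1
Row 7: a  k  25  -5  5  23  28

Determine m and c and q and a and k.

m = 17, c = 6, q = -3, a = 0, k = -15

Rows 3 and 4 both sum to 61, so that's the common total.
The known cells in column 2 total 76, leaving 61 − 76 = -15 for the blank.
The known cells in row 7 total 61, leaving 61 − 61 = 0 for the blank.
The known cells in column 1 total 64, leaving 61 − 64 = -3 for the blank.
The known cells in row 1 total 55, leaving 61 − 55 = 6 for the blank.
The known cells in row 2 total 44, leaving 61 − 44 = 17 for the blank.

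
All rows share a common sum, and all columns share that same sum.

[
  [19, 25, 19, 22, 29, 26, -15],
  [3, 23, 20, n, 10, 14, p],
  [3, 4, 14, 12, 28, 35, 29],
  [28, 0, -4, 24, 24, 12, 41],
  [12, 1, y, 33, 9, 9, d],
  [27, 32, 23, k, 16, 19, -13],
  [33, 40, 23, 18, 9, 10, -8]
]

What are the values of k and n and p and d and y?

k = 21, n = -5, p = 60, d = 31, y = 30

Rows 1 and 3 both sum to 125, so that's the common total.
Column 3: 19 + 20 + 14 − 4 + 23 + 23 = 95, so its missing entry is 125 − 95 = 30.
Row 5: 12 + 1 + 30 + 33 + 9 + 9 = 94, so its missing entry is 125 − 94 = 31.
Row 6: 27 + 32 + 23 + 16 + 19 − 13 = 104, so its missing entry is 125 − 104 = 21.
Column 7: -15 + 29 + 41 + 31 − 13 − 8 = 65, so its missing entry is 125 − 65 = 60.
Row 2: 3 + 23 + 20 + 10 + 14 + 60 = 130, so its missing entry is 125 − 130 = -5.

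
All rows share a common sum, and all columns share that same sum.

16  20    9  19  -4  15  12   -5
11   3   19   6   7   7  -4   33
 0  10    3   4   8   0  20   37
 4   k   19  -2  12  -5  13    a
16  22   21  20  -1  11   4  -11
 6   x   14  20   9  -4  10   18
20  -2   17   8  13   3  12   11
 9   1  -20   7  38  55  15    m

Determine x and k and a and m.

x = 9, k = 19, a = 22, m = -23

Rows 1 and 2 both sum to 82, so that's the common total.
Row 6: 6 + 14 + 20 + 9 − 4 + 10 + 18 = 73, so its missing entry is 82 − 73 = 9.
Column 2: 20 + 3 + 10 + 22 + 9 − 2 + 1 = 63, so its missing entry is 82 − 63 = 19.
Row 4: 4 + 19 + 19 − 2 + 12 − 5 + 13 = 60, so its missing entry is 82 − 60 = 22.
Row 8: 9 + 1 − 20 + 7 + 38 + 55 + 15 = 105, so its missing entry is 82 − 105 = -23.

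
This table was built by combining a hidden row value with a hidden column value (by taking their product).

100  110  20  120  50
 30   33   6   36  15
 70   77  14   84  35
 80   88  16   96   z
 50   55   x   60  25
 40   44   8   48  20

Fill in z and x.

Each row is a constant multiple of every other row — this is a multiplication table with the headers hidden.
Row 4 is 96/120 = 4/5 times row 1, so its entry in column 5 is 50 × 4/5 = 40.
Row 5 is 60/120 = 1/2 times row 1, so its entry in column 3 is 20 × 1/2 = 10.

z = 40, x = 10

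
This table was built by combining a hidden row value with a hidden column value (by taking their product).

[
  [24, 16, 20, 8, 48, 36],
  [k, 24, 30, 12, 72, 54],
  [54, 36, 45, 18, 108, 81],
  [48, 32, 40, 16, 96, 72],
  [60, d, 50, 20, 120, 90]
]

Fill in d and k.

d = 40, k = 36

Each row is a constant multiple of every other row — this is a multiplication table with the headers hidden.
Row 5 is 90/36 = 5/2 times row 1, so its entry in column 2 is 16 × 5/2 = 40.
Row 2 is 54/36 = 3/2 times row 1, so its entry in column 1 is 24 × 3/2 = 36.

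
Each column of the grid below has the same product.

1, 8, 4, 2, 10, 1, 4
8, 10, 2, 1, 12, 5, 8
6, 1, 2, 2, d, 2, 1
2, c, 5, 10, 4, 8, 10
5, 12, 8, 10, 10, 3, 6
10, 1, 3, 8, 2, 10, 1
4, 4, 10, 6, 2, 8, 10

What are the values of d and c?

Columns 1 and 3 each multiply to 19200, so every column has product 19200.
Column 5: 10×12×4×10×2×2 = 19200, so the missing entry is 19200 ÷ 19200 = 1.
Column 2: 8×10×1×12×1×4 = 3840, so the missing entry is 19200 ÷ 3840 = 5.

d = 1, c = 5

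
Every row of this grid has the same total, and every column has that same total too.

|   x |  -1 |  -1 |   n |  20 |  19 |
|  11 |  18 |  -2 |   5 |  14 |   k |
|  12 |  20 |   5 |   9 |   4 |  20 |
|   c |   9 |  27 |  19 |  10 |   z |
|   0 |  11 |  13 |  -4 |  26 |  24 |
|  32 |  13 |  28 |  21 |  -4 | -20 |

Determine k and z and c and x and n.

k = 24, z = 3, c = 2, x = 13, n = 20

Rows 3 and 5 both sum to 70, so that's the common total.
Row 2: 11 + 18 − 2 + 5 + 14 = 46, so its missing entry is 70 − 46 = 24.
Column 4: 5 + 9 + 19 − 4 + 21 = 50, so its missing entry is 70 − 50 = 20.
Row 1: -1 − 1 + 20 + 20 + 19 = 57, so its missing entry is 70 − 57 = 13.
Column 1: 13 + 11 + 12 + 0 + 32 = 68, so its missing entry is 70 − 68 = 2.
Row 4: 2 + 9 + 27 + 19 + 10 = 67, so its missing entry is 70 − 67 = 3.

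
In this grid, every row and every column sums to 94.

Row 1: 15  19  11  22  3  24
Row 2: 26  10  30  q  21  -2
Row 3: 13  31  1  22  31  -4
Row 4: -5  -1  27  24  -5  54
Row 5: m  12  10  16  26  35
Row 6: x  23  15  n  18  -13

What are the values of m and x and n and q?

m = -5, x = 50, n = 1, q = 9

Row 2 has 26 + 10 + 30 + 21 − 2 = 85; the blank must be 94 − 85 = 9.
Column 4 has 22 + 9 + 22 + 24 + 16 = 93; the blank must be 94 − 93 = 1.
Row 5 has 12 + 10 + 16 + 26 + 35 = 99; the blank must be 94 − 99 = -5.
Row 6 has 23 + 15 + 1 + 18 − 13 = 44; the blank must be 94 − 44 = 50.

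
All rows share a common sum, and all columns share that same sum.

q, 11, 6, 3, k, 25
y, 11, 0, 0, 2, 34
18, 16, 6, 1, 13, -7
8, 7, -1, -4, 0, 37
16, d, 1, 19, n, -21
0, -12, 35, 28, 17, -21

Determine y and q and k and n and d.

y = 0, q = 5, k = -3, n = 18, d = 14

Rows 3 and 4 both sum to 47, so that's the common total.
Row 2: 11 + 0 + 0 + 2 + 34 = 47, so its missing entry is 47 − 47 = 0.
Column 1: 0 + 18 + 8 + 16 + 0 = 42, so its missing entry is 47 − 42 = 5.
Row 1: 5 + 11 + 6 + 3 + 25 = 50, so its missing entry is 47 − 50 = -3.
Column 5: -3 + 2 + 13 + 0 + 17 = 29, so its missing entry is 47 − 29 = 18.
Row 5: 16 + 1 + 19 + 18 − 21 = 33, so its missing entry is 47 − 33 = 14.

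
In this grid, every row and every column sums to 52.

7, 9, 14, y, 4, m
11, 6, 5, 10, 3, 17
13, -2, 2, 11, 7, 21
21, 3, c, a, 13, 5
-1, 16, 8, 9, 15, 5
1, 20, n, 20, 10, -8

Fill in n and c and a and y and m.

The known cells in column 6 total 40, leaving 52 − 40 = 12 for the blank.
The known cells in row 1 total 46, leaving 52 − 46 = 6 for the blank.
The known cells in column 4 total 56, leaving 52 − 56 = -4 for the blank.
The known cells in row 4 total 38, leaving 52 − 38 = 14 for the blank.
The known cells in row 6 total 43, leaving 52 − 43 = 9 for the blank.

n = 9, c = 14, a = -4, y = 6, m = 12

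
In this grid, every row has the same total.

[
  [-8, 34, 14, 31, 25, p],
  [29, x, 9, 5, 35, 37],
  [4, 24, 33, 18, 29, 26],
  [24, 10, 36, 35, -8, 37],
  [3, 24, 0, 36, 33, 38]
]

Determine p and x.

Rows 4 and 5 both add up to 134, so every row sums to 134.
Row 1: -8 + 34 + 14 + 31 + 25 = 96, so the missing entry is 134 − 96 = 38.
Row 2: 29 + 9 + 5 + 35 + 37 = 115, so the missing entry is 134 − 115 = 19.

p = 38, x = 19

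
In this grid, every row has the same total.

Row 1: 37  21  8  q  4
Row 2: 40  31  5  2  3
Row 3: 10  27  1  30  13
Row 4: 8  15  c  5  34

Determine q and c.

Rows 2 and 3 both add up to 81, so every row sums to 81.
Row 1: 37 + 21 + 8 + 4 = 70, so the missing entry is 81 − 70 = 11.
Row 4: 8 + 15 + 5 + 34 = 62, so the missing entry is 81 − 62 = 19.

q = 11, c = 19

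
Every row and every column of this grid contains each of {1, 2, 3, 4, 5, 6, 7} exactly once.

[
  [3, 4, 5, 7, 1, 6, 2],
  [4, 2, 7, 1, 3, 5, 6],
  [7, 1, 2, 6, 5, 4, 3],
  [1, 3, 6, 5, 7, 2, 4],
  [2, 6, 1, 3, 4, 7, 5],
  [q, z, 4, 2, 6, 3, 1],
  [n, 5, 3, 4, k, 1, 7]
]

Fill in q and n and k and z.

Cell (7,5): column 5 already has {1, 3, 4, 5, 6, 7} → 2.
Cell (6,2): column 2 already has {1, 2, 3, 4, 5, 6} → 7.
For row 6, column 1: row 6 already has {1, 2, 3, 4, 6, 7}; that leaves 5.
For row 7, column 1: row 7 already has {1, 2, 3, 4, 5, 7}; that leaves 6.

q = 5, n = 6, k = 2, z = 7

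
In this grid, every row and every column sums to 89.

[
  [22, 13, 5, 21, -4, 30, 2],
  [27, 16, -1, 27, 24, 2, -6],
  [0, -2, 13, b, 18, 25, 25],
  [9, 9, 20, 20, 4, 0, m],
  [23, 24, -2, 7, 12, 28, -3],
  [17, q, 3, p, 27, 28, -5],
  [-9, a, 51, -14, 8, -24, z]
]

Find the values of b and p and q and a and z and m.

b = 10, p = 18, q = 1, a = 28, z = 49, m = 27

Row 3 has 0 − 2 + 13 + 18 + 25 + 25 = 79; the blank must be 89 − 79 = 10.
Row 4 has 9 + 9 + 20 + 20 + 4 + 0 = 62; the blank must be 89 − 62 = 27.
Column 7 has 2 − 6 + 25 + 27 − 3 − 5 = 40; the blank must be 89 − 40 = 49.
Row 7 has -9 + 51 − 14 + 8 − 24 + 49 = 61; the blank must be 89 − 61 = 28.
Column 2 has 13 + 16 − 2 + 9 + 24 + 28 = 88; the blank must be 89 − 88 = 1.
Row 6 has 17 + 1 + 3 + 27 + 28 − 5 = 71; the blank must be 89 − 71 = 18.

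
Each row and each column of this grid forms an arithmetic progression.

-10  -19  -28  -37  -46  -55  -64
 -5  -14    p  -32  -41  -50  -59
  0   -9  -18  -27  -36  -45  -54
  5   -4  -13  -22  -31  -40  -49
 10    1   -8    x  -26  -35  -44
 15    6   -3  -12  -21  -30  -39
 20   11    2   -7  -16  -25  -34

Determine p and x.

p = -23, x = -17

Along each row the entries change by -9 per step; down each column they change by 5.
Row 2: from -5 at column 1, stepping by -9 to column 3 gives -23.
Row 5: from 10 at column 1, stepping by -9 to column 4 gives -17.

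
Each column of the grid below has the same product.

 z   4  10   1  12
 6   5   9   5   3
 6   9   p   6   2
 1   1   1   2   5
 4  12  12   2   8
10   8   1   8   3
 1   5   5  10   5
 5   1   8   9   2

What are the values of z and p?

Columns 2 and 5 each multiply to 86400, so every column has product 86400.
Column 1: 6×6×1×4×10×1×5 = 7200, so the missing entry is 86400 ÷ 7200 = 12.
Column 3: 10×9×1×12×1×5×8 = 43200, so the missing entry is 86400 ÷ 43200 = 2.

z = 12, p = 2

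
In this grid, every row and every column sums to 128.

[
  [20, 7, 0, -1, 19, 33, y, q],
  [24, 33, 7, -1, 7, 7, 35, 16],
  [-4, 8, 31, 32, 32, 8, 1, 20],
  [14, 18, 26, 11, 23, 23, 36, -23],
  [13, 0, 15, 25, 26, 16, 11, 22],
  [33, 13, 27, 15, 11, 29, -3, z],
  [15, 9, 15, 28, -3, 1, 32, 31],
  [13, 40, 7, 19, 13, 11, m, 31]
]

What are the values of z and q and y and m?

z = 3, q = 28, y = 22, m = -6

Row 8: 13 + 40 + 7 + 19 + 13 + 11 + 31 = 134, so its missing entry is 128 − 134 = -6.
Row 6: 33 + 13 + 27 + 15 + 11 + 29 − 3 = 125, so its missing entry is 128 − 125 = 3.
Column 8: 16 + 20 − 23 + 22 + 3 + 31 + 31 = 100, so its missing entry is 128 − 100 = 28.
Row 1: 20 + 7 + 0 − 1 + 19 + 33 + 28 = 106, so its missing entry is 128 − 106 = 22.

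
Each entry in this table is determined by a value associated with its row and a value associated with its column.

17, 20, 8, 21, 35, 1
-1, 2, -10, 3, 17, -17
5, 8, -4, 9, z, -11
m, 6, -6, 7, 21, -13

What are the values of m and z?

The difference between any two rows is the same in every column — this is an addition table with the headers hidden.
Row 4 minus row 1 is -13 − 1 = -14, so its entry in column 1 is 17 + (-14) = 3.
Row 3 minus row 1 is -11 − 1 = -12, so its entry in column 5 is 35 + (-12) = 23.

m = 3, z = 23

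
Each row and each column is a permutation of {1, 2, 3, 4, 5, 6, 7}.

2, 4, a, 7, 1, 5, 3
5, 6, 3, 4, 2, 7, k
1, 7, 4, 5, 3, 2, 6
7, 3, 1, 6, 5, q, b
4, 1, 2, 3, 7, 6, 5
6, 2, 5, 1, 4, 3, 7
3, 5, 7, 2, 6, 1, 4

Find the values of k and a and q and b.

k = 1, a = 6, q = 4, b = 2

For row 2, column 7: row 2 already has {2, 3, 4, 5, 6, 7}; that leaves 1.
At (row 1, col 3): row 1 already has {1, 2, 3, 4, 5, 7}, so the value is 6.
At (row 4, col 6): column 6 already has {1, 2, 3, 5, 6, 7}, so the value is 4.
For row 4, column 7: row 4 already has {1, 3, 4, 5, 6, 7}; that leaves 2.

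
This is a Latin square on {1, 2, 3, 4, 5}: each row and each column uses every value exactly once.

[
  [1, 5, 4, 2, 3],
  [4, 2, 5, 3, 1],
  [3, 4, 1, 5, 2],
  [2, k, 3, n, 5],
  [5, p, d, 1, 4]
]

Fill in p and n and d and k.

p = 3, n = 4, d = 2, k = 1

At (row 4, col 4): column 4 already has {1, 2, 3, 5}, so the value is 4.
For row 4, column 2: row 4 already has {2, 3, 4, 5}; that leaves 1.
For row 5, column 2: column 2 already has {1, 2, 4, 5}; that leaves 3.
For row 5, column 3: row 5 already has {1, 3, 4, 5}; that leaves 2.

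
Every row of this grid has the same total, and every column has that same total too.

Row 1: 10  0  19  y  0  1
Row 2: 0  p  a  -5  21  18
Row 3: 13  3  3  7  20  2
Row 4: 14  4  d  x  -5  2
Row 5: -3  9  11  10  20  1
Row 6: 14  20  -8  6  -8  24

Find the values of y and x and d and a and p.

Rows 3 and 5 both sum to 48, so that's the common total.
The known cells in column 2 total 36, leaving 48 − 36 = 12 for the blank.
The known cells in row 2 total 46, leaving 48 − 46 = 2 for the blank.
The known cells in row 1 total 30, leaving 48 − 30 = 18 for the blank.
The known cells in column 4 total 36, leaving 48 − 36 = 12 for the blank.
The known cells in row 4 total 27, leaving 48 − 27 = 21 for the blank.

y = 18, x = 12, d = 21, a = 2, p = 12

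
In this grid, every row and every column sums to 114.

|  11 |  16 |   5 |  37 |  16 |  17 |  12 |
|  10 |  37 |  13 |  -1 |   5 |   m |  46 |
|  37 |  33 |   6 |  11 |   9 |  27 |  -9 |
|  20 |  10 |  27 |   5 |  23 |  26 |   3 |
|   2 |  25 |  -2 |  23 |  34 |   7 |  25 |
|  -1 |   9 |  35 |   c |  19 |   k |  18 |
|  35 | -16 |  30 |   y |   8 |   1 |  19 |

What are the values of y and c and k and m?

y = 37, c = 2, k = 32, m = 4

The known cells in row 2 total 110, leaving 114 − 110 = 4 for the blank.
The known cells in row 7 total 77, leaving 114 − 77 = 37 for the blank.
The known cells in column 4 total 112, leaving 114 − 112 = 2 for the blank.
The known cells in row 6 total 82, leaving 114 − 82 = 32 for the blank.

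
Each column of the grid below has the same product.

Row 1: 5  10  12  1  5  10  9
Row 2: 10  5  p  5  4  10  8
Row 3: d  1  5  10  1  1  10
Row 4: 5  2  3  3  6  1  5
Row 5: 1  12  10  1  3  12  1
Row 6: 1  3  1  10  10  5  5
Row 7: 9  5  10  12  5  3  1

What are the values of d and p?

Columns 6 and 7 each multiply to 18000, so every column has product 18000.
Column 1: 5×10×5×1×1×9 = 2250, so the missing entry is 18000 ÷ 2250 = 8.
Column 3: 12×5×3×10×1×10 = 18000, so the missing entry is 18000 ÷ 18000 = 1.

d = 8, p = 1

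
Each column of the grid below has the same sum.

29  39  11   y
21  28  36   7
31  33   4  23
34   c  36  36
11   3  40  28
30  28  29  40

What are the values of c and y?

Column 1 sums to 156 and so does column 3; that's the common total.
In column 2 the known cells total 131, leaving 156 − 131 = 25.
In column 4 the known cells total 134, leaving 156 − 134 = 22.

c = 25, y = 22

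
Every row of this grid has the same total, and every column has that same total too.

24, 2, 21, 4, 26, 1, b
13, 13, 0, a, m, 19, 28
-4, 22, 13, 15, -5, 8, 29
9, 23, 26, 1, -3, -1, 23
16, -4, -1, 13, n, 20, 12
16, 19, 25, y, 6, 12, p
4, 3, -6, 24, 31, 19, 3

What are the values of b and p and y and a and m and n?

Rows 3 and 4 both sum to 78, so that's the common total.
Row 5 has 16 − 4 − 1 + 13 + 20 + 12 = 56; the blank must be 78 − 56 = 22.
Column 5 has 26 − 5 − 3 + 22 + 6 + 31 = 77; the blank must be 78 − 77 = 1.
Row 1 has 24 + 2 + 21 + 4 + 26 + 1 = 78; the blank must be 78 − 78 = 0.
Column 7 has 0 + 28 + 29 + 23 + 12 + 3 = 95; the blank must be 78 − 95 = -17.
Row 6 has 16 + 19 + 25 + 6 + 12 − 17 = 61; the blank must be 78 − 61 = 17.
Row 2 has 13 + 13 + 0 + 1 + 19 + 28 = 74; the blank must be 78 − 74 = 4.

b = 0, p = -17, y = 17, a = 4, m = 1, n = 22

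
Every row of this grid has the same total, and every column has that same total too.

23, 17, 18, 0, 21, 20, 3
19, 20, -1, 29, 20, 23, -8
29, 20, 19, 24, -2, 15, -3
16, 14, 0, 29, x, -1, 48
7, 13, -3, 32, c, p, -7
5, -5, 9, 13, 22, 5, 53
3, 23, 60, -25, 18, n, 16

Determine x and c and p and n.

x = -4, c = 27, p = 33, n = 7

Rows 1 and 2 both sum to 102, so that's the common total.
Row 4 has 16 + 14 + 0 + 29 − 1 + 48 = 106; the blank must be 102 − 106 = -4.
Column 5 has 21 + 20 − 2 − 4 + 22 + 18 = 75; the blank must be 102 − 75 = 27.
Row 5 has 7 + 13 − 3 + 32 + 27 − 7 = 69; the blank must be 102 − 69 = 33.
Row 7 has 3 + 23 + 60 − 25 + 18 + 16 = 95; the blank must be 102 − 95 = 7.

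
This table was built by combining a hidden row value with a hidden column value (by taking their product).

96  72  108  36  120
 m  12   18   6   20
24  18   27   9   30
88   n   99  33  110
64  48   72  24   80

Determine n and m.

n = 66, m = 16

Each row is a constant multiple of every other row — this is a multiplication table with the headers hidden.
Row 4 is 110/120 = 11/12 times row 1, so its entry in column 2 is 72 × 11/12 = 66.
Row 2 is 20/120 = 1/6 times row 1, so its entry in column 1 is 96 × 1/6 = 16.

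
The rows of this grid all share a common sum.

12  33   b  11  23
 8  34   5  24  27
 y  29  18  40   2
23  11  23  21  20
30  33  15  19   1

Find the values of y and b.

y = 9, b = 19

Rows 2 and 5 both add up to 98, so every row sums to 98.
Row 3: 29 + 18 + 40 + 2 = 89, so the missing entry is 98 − 89 = 9.
Row 1: 12 + 33 + 11 + 23 = 79, so the missing entry is 98 − 79 = 19.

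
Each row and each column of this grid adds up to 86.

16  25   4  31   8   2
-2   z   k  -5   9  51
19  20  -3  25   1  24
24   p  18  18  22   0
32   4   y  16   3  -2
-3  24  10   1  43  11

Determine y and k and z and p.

Row 4 has 24 + 18 + 18 + 22 + 0 = 82; the blank must be 86 − 82 = 4.
Column 2 has 25 + 20 + 4 + 4 + 24 = 77; the blank must be 86 − 77 = 9.
Row 2 has -2 + 9 − 5 + 9 + 51 = 62; the blank must be 86 − 62 = 24.
Row 5 has 32 + 4 + 16 + 3 − 2 = 53; the blank must be 86 − 53 = 33.

y = 33, k = 24, z = 9, p = 4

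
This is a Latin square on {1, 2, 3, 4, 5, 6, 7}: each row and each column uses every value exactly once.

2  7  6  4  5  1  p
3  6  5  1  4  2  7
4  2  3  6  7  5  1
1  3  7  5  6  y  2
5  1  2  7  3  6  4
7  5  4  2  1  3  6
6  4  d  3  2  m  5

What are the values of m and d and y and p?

At (row 7, col 3): column 3 already has {2, 3, 4, 5, 6, 7}, so the value is 1.
Cell (7,6): row 7 already has {1, 2, 3, 4, 5, 6} → 7.
At (row 4, col 6): row 4 already has {1, 2, 3, 5, 6, 7}, so the value is 4.
For row 1, column 7: row 1 already has {1, 2, 4, 5, 6, 7}; that leaves 3.

m = 7, d = 1, y = 4, p = 3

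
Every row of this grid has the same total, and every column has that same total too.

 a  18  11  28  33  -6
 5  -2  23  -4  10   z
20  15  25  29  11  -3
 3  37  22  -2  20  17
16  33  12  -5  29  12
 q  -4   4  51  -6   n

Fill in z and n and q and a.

Rows 3 and 4 both sum to 97, so that's the common total.
Row 1: 18 + 11 + 28 + 33 − 6 = 84, so its missing entry is 97 − 84 = 13.
Column 1: 13 + 5 + 20 + 3 + 16 = 57, so its missing entry is 97 − 57 = 40.
Row 6: 40 − 4 + 4 + 51 − 6 = 85, so its missing entry is 97 − 85 = 12.
Row 2: 5 − 2 + 23 − 4 + 10 = 32, so its missing entry is 97 − 32 = 65.

z = 65, n = 12, q = 40, a = 13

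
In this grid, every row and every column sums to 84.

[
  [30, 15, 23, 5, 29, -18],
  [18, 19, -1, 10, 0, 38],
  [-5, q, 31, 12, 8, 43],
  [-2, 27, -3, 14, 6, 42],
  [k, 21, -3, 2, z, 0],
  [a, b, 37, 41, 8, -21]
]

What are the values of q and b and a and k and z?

Column 5 has 29 + 0 + 8 + 6 + 8 = 51; the blank must be 84 − 51 = 33.
Row 5 has 21 − 3 + 2 + 33 + 0 = 53; the blank must be 84 − 53 = 31.
Row 3 has -5 + 31 + 12 + 8 + 43 = 89; the blank must be 84 − 89 = -5.
Column 2 has 15 + 19 − 5 + 27 + 21 = 77; the blank must be 84 − 77 = 7.
Row 6 has 7 + 37 + 41 + 8 − 21 = 72; the blank must be 84 − 72 = 12.

q = -5, b = 7, a = 12, k = 31, z = 33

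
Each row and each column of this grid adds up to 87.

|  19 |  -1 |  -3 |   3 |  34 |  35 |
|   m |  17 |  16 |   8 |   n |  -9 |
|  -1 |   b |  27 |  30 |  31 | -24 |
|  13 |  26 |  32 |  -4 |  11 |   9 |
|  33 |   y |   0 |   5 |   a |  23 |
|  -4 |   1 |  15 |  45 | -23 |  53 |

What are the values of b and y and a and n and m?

The known cells in row 3 total 63, leaving 87 − 63 = 24 for the blank.
The known cells in column 1 total 60, leaving 87 − 60 = 27 for the blank.
The known cells in row 2 total 59, leaving 87 − 59 = 28 for the blank.
The known cells in column 5 total 81, leaving 87 − 81 = 6 for the blank.
The known cells in row 5 total 67, leaving 87 − 67 = 20 for the blank.

b = 24, y = 20, a = 6, n = 28, m = 27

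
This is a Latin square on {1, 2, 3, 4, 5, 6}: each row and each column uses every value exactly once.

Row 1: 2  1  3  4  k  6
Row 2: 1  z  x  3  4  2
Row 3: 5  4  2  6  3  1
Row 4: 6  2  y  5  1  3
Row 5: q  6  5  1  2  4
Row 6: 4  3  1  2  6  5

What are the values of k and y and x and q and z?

k = 5, y = 4, x = 6, q = 3, z = 5

For row 5, column 1: row 5 already has {1, 2, 4, 5, 6}; that leaves 3.
Cell (1,5): row 1 already has {1, 2, 3, 4, 6} → 5.
At (row 2, col 2): column 2 already has {1, 2, 3, 4, 6}, so the value is 5.
At (row 2, col 3): row 2 already has {1, 2, 3, 4, 5}, so the value is 6.
At (row 4, col 3): row 4 already has {1, 2, 3, 5, 6}, so the value is 4.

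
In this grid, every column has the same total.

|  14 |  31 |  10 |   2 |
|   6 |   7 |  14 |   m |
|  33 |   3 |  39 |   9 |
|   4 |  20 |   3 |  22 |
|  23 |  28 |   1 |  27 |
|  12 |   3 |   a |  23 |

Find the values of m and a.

Column 1 sums to 92 and so does column 2; that's the common total.
In column 4 the known cells total 83, leaving 92 − 83 = 9.
In column 3 the known cells total 67, leaving 92 − 67 = 25.

m = 9, a = 25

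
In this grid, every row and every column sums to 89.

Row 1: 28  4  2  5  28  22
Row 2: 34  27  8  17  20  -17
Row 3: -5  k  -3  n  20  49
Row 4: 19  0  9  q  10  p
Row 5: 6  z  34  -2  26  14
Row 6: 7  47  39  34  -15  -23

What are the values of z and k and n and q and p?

z = 11, k = 0, n = 28, q = 7, p = 44

Row 5: 6 + 34 − 2 + 26 + 14 = 78, so its missing entry is 89 − 78 = 11.
Column 2: 4 + 27 + 0 + 11 + 47 = 89, so its missing entry is 89 − 89 = 0.
Row 3: -5 + 0 − 3 + 20 + 49 = 61, so its missing entry is 89 − 61 = 28.
Column 4: 5 + 17 + 28 − 2 + 34 = 82, so its missing entry is 89 − 82 = 7.
Row 4: 19 + 0 + 9 + 7 + 10 = 45, so its missing entry is 89 − 45 = 44.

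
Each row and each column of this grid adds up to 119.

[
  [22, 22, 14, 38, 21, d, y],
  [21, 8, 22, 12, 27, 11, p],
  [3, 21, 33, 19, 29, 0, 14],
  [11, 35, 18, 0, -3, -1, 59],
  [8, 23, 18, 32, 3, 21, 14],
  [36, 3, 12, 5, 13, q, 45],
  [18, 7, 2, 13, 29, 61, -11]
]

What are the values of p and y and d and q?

p = 18, y = -20, d = 22, q = 5

The known cells in row 2 total 101, leaving 119 − 101 = 18 for the blank.
The known cells in row 6 total 114, leaving 119 − 114 = 5 for the blank.
The known cells in column 6 total 97, leaving 119 − 97 = 22 for the blank.
The known cells in row 1 total 139, leaving 119 − 139 = -20 for the blank.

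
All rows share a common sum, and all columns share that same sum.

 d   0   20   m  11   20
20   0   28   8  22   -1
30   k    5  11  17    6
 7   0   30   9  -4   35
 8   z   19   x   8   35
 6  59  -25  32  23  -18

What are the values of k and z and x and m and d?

k = 8, z = 10, x = -3, m = 20, d = 6

Rows 2 and 4 both sum to 77, so that's the common total.
Row 3: 30 + 5 + 11 + 17 + 6 = 69, so its missing entry is 77 − 69 = 8.
Column 1: 20 + 30 + 7 + 8 + 6 = 71, so its missing entry is 77 − 71 = 6.
Row 1: 6 + 0 + 20 + 11 + 20 = 57, so its missing entry is 77 − 57 = 20.
Column 4: 20 + 8 + 11 + 9 + 32 = 80, so its missing entry is 77 − 80 = -3.
Row 5: 8 + 19 − 3 + 8 + 35 = 67, so its missing entry is 77 − 67 = 10.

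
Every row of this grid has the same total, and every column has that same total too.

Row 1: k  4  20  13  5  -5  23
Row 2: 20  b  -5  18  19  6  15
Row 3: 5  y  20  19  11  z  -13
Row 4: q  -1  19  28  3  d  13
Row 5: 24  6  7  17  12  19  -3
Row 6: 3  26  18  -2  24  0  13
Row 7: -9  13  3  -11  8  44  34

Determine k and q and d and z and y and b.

Rows 5 and 6 both sum to 82, so that's the common total.
The known cells in row 1 total 60, leaving 82 − 60 = 22 for the blank.
The known cells in row 2 total 73, leaving 82 − 73 = 9 for the blank.
The known cells in column 2 total 57, leaving 82 − 57 = 25 for the blank.
The known cells in column 1 total 65, leaving 82 − 65 = 17 for the blank.
The known cells in row 3 total 67, leaving 82 − 67 = 15 for the blank.
The known cells in row 4 total 79, leaving 82 − 79 = 3 for the blank.

k = 22, q = 17, d = 3, z = 15, y = 25, b = 9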